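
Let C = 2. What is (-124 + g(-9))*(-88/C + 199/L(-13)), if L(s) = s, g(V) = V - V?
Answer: 95604/13 ≈ 7354.2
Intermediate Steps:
g(V) = 0
(-124 + g(-9))*(-88/C + 199/L(-13)) = (-124 + 0)*(-88/2 + 199/(-13)) = -124*(-88*1/2 + 199*(-1/13)) = -124*(-44 - 199/13) = -124*(-771/13) = 95604/13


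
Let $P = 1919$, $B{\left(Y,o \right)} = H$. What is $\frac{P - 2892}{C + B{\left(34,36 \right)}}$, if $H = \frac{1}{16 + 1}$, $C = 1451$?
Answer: $- \frac{2363}{3524} \approx -0.67054$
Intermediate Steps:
$H = \frac{1}{17} \approx 0.058824$
$B{\left(Y,o \right)} = \frac{1}{17}$
$\frac{P - 2892}{C + B{\left(34,36 \right)}} = \frac{1919 - 2892}{1451 + \frac{1}{17}} = - \frac{973}{\frac{24668}{17}} = \left(-973\right) \frac{17}{24668} = - \frac{2363}{3524}$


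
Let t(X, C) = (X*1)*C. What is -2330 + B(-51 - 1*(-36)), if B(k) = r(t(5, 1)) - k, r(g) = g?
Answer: -2310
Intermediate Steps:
t(X, C) = C*X (t(X, C) = X*C = C*X)
B(k) = 5 - k (B(k) = 1*5 - k = 5 - k)
-2330 + B(-51 - 1*(-36)) = -2330 + (5 - (-51 - 1*(-36))) = -2330 + (5 - (-51 + 36)) = -2330 + (5 - 1*(-15)) = -2330 + (5 + 15) = -2330 + 20 = -2310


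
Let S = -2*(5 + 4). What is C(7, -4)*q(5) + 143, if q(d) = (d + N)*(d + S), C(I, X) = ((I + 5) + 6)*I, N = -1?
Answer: -6409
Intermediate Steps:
S = -18 (S = -2*9 = -18)
C(I, X) = I*(11 + I) (C(I, X) = ((5 + I) + 6)*I = (11 + I)*I = I*(11 + I))
q(d) = (-1 + d)*(-18 + d) (q(d) = (d - 1)*(d - 18) = (-1 + d)*(-18 + d))
C(7, -4)*q(5) + 143 = (7*(11 + 7))*(18 + 5² - 19*5) + 143 = (7*18)*(18 + 25 - 95) + 143 = 126*(-52) + 143 = -6552 + 143 = -6409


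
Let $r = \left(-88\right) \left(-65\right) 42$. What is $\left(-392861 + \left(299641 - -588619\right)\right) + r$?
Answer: $735639$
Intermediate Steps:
$r = 240240$ ($r = 5720 \cdot 42 = 240240$)
$\left(-392861 + \left(299641 - -588619\right)\right) + r = \left(-392861 + \left(299641 - -588619\right)\right) + 240240 = \left(-392861 + \left(299641 + 588619\right)\right) + 240240 = \left(-392861 + 888260\right) + 240240 = 495399 + 240240 = 735639$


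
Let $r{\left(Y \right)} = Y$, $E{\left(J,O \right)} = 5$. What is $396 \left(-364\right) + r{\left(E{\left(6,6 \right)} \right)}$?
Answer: $-144139$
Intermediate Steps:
$396 \left(-364\right) + r{\left(E{\left(6,6 \right)} \right)} = 396 \left(-364\right) + 5 = -144144 + 5 = -144139$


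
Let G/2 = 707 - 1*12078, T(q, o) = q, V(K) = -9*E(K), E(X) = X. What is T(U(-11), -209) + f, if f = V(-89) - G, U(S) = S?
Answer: 23532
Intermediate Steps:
V(K) = -9*K
G = -22742 (G = 2*(707 - 1*12078) = 2*(707 - 12078) = 2*(-11371) = -22742)
f = 23543 (f = -9*(-89) - 1*(-22742) = 801 + 22742 = 23543)
T(U(-11), -209) + f = -11 + 23543 = 23532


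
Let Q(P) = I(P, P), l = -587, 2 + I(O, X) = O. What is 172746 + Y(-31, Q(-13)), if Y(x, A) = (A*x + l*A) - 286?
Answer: 181730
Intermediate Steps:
I(O, X) = -2 + O
Q(P) = -2 + P
Y(x, A) = -286 - 587*A + A*x (Y(x, A) = (A*x - 587*A) - 286 = (-587*A + A*x) - 286 = -286 - 587*A + A*x)
172746 + Y(-31, Q(-13)) = 172746 + (-286 - 587*(-2 - 13) + (-2 - 13)*(-31)) = 172746 + (-286 - 587*(-15) - 15*(-31)) = 172746 + (-286 + 8805 + 465) = 172746 + 8984 = 181730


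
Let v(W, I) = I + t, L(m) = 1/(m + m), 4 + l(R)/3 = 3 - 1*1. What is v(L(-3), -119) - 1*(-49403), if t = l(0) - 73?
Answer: 49205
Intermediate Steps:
l(R) = -6 (l(R) = -12 + 3*(3 - 1*1) = -12 + 3*(3 - 1) = -12 + 3*2 = -12 + 6 = -6)
L(m) = 1/(2*m)
t = -79 (t = -6 - 73 = -79)
v(W, I) = -79 + I (v(W, I) = I - 79 = -79 + I)
v(L(-3), -119) - 1*(-49403) = (-79 - 119) - 1*(-49403) = -198 + 49403 = 49205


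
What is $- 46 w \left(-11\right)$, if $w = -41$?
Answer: $-20746$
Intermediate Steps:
$- 46 w \left(-11\right) = \left(-46\right) \left(-41\right) \left(-11\right) = 1886 \left(-11\right) = -20746$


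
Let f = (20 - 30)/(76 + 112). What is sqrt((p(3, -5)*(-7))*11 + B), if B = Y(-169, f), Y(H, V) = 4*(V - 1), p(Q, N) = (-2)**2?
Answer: I*sqrt(689678)/47 ≈ 17.67*I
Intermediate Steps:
p(Q, N) = 4
f = -5/94 (f = -10/188 = -10*1/188 = -5/94 ≈ -0.053191)
Y(H, V) = -4 + 4*V (Y(H, V) = 4*(-1 + V) = -4 + 4*V)
B = -198/47 (B = -4 + 4*(-5/94) = -4 - 10/47 = -198/47 ≈ -4.2128)
sqrt((p(3, -5)*(-7))*11 + B) = sqrt((4*(-7))*11 - 198/47) = sqrt(-28*11 - 198/47) = sqrt(-308 - 198/47) = sqrt(-14674/47) = I*sqrt(689678)/47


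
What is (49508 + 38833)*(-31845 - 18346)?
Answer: -4433923131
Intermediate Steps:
(49508 + 38833)*(-31845 - 18346) = 88341*(-50191) = -4433923131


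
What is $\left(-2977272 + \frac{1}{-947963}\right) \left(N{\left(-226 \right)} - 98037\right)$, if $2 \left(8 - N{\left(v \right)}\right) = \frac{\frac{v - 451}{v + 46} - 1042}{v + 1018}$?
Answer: $\frac{78884059261680524088389}{270283210560} \approx 2.9186 \cdot 10^{11}$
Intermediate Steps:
$N{\left(v \right)} = 8 - \frac{-1042 + \frac{-451 + v}{46 + v}}{2 \left(1018 + v\right)}$ ($N{\left(v \right)} = 8 - \frac{\left(\frac{v - 451}{v + 46} - 1042\right) \frac{1}{v + 1018}}{2} = 8 - \frac{\left(\frac{-451 + v}{46 + v} - 1042\right) \frac{1}{1018 + v}}{2} = 8 - \frac{\left(-1042 + \frac{-451 + v}{46 + v}\right) \frac{1}{1018 + v}}{2} = 8 - \frac{\frac{1}{1018 + v} \left(-1042 + \frac{-451 + v}{46 + v}\right)}{2} = 8 - \frac{-1042 + \frac{-451 + v}{46 + v}}{2 \left(1018 + v\right)}$)
$\left(-2977272 + \frac{1}{-947963}\right) \left(N{\left(-226 \right)} - 98037\right) = \left(-2977272 + \frac{1}{-947963}\right) \left(\frac{797631 + 16 \left(-226\right)^{2} + 18065 \left(-226\right)}{2 \left(46828 + \left(-226\right)^{2} + 1064 \left(-226\right)\right)} - 98037\right) = \left(-2977272 - \frac{1}{947963}\right) \left(\frac{797631 + 16 \cdot 51076 - 4082690}{2 \left(46828 + 51076 - 240464\right)} - 98037\right) = - \frac{2822343696937 \left(\frac{797631 + 817216 - 4082690}{2 \left(-142560\right)} - 98037\right)}{947963} = - \frac{2822343696937 \left(\frac{1}{2} \left(- \frac{1}{142560}\right) \left(-2467843\right) - 98037\right)}{947963} = - \frac{2822343696937 \left(\frac{2467843}{285120} - 98037\right)}{947963} = \left(- \frac{2822343696937}{947963}\right) \left(- \frac{27949841597}{285120}\right) = \frac{78884059261680524088389}{270283210560}$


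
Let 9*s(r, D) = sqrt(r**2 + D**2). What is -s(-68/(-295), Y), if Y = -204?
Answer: -68*sqrt(783226)/2655 ≈ -22.667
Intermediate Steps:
s(r, D) = sqrt(D**2 + r**2)/9 (s(r, D) = sqrt(r**2 + D**2)/9 = sqrt(D**2 + r**2)/9)
-s(-68/(-295), Y) = -sqrt((-204)**2 + (-68/(-295))**2)/9 = -sqrt(41616 + (-68*(-1/295))**2)/9 = -sqrt(41616 + (68/295)**2)/9 = -sqrt(41616 + 4624/87025)/9 = -sqrt(3621637024/87025)/9 = -68*sqrt(783226)/295/9 = -68*sqrt(783226)/2655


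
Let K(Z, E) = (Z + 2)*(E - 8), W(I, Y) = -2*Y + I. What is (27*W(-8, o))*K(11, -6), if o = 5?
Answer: 88452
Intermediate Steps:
W(I, Y) = I - 2*Y
K(Z, E) = (-8 + E)*(2 + Z) (K(Z, E) = (2 + Z)*(-8 + E) = (-8 + E)*(2 + Z))
(27*W(-8, o))*K(11, -6) = (27*(-8 - 2*5))*(-16 - 8*11 + 2*(-6) - 6*11) = (27*(-8 - 10))*(-16 - 88 - 12 - 66) = (27*(-18))*(-182) = -486*(-182) = 88452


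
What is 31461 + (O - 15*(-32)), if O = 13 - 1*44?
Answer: 31910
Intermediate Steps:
O = -31 (O = 13 - 44 = -31)
31461 + (O - 15*(-32)) = 31461 + (-31 - 15*(-32)) = 31461 + (-31 + 480) = 31461 + 449 = 31910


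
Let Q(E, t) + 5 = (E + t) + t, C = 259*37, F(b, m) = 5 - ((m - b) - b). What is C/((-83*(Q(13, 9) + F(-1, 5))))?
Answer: -9583/1992 ≈ -4.8107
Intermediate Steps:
F(b, m) = 5 - m + 2*b (F(b, m) = 5 - (m - 2*b) = 5 + (-m + 2*b) = 5 - m + 2*b)
C = 9583
Q(E, t) = -5 + E + 2*t (Q(E, t) = -5 + ((E + t) + t) = -5 + (E + 2*t) = -5 + E + 2*t)
C/((-83*(Q(13, 9) + F(-1, 5)))) = 9583/((-83*((-5 + 13 + 2*9) + (5 - 1*5 + 2*(-1))))) = 9583/((-83*((-5 + 13 + 18) + (5 - 5 - 2)))) = 9583/((-83*(26 - 2))) = 9583/((-83*24)) = 9583/(-1992) = 9583*(-1/1992) = -9583/1992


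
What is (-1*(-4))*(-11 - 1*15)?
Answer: -104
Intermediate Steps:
(-1*(-4))*(-11 - 1*15) = 4*(-11 - 15) = 4*(-26) = -104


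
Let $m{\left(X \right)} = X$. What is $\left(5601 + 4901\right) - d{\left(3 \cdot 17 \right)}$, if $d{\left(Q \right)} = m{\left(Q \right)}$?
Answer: $10451$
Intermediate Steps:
$d{\left(Q \right)} = Q$
$\left(5601 + 4901\right) - d{\left(3 \cdot 17 \right)} = \left(5601 + 4901\right) - 3 \cdot 17 = 10502 - 51 = 10451$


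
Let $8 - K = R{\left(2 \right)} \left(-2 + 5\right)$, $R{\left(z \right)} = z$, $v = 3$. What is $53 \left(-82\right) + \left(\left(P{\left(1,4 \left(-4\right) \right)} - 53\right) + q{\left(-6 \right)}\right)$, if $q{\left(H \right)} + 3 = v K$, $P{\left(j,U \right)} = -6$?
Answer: $-4402$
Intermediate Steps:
$K = 2$ ($K = 8 - 2 \left(-2 + 5\right) = 8 - 2 \cdot 3 = 8 - 6 = 2$)
$q{\left(H \right)} = 3$ ($q{\left(H \right)} = -3 + 3 \cdot 2 = -3 + 6 = 3$)
$53 \left(-82\right) + \left(\left(P{\left(1,4 \left(-4\right) \right)} - 53\right) + q{\left(-6 \right)}\right) = 53 \left(-82\right) + \left(\left(-6 - 53\right) + 3\right) = -4346 + \left(-59 + 3\right) = -4346 - 56 = -4402$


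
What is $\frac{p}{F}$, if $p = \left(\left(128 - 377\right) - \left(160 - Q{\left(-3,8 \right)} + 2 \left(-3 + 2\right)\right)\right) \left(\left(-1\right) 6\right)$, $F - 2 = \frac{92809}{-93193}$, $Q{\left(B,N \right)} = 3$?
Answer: $\frac{225899832}{93577} \approx 2414.1$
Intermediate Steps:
$F = \frac{93577}{93193}$ ($F = 2 + \frac{92809}{-93193} = 2 + 92809 \left(- \frac{1}{93193}\right) = 2 - \frac{92809}{93193} = \frac{93577}{93193} \approx 1.0041$)
$p = 2424$ ($p = \left(\left(128 - 377\right) - \left(157 + 2 \left(-3 + 2\right)\right)\right) \left(\left(-1\right) 6\right) = \left(-249 + \left(\left(-160 - -2\right) + 3\right)\right) \left(-6\right) = \left(-249 + \left(\left(-160 + 2\right) + 3\right)\right) \left(-6\right) = \left(-249 + \left(-158 + 3\right)\right) \left(-6\right) = \left(-249 - 155\right) \left(-6\right) = \left(-404\right) \left(-6\right) = 2424$)
$\frac{p}{F} = \frac{2424}{\frac{93577}{93193}} = 2424 \cdot \frac{93193}{93577} = \frac{225899832}{93577}$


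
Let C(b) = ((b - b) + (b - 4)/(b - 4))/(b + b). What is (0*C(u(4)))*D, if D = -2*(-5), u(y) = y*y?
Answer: 0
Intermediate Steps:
u(y) = y**2
D = 10
C(b) = 1/(2*b) (C(b) = (0 + (-4 + b)/(-4 + b))/((2*b)) = (0 + 1)*(1/(2*b)) = 1*(1/(2*b)) = 1/(2*b))
(0*C(u(4)))*D = (0*(1/(2*(4**2))))*10 = (0*((1/2)/16))*10 = (0*((1/2)*(1/16)))*10 = (0*(1/32))*10 = 0*10 = 0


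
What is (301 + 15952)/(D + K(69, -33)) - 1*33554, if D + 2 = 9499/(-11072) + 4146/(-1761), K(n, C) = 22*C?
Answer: -159565702886178/4752341609 ≈ -33576.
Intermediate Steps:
D = -33875945/6499264 (D = -2 + (9499/(-11072) + 4146/(-1761)) = -2 + (9499*(-1/11072) + 4146*(-1/1761)) = -2 + (-9499/11072 - 1382/587) = -2 - 20877417/6499264 = -33875945/6499264 ≈ -5.2123)
(301 + 15952)/(D + K(69, -33)) - 1*33554 = (301 + 15952)/(-33875945/6499264 + 22*(-33)) - 1*33554 = 16253/(-33875945/6499264 - 726) - 33554 = 16253/(-4752341609/6499264) - 33554 = 16253*(-6499264/4752341609) - 33554 = -105632537792/4752341609 - 33554 = -159565702886178/4752341609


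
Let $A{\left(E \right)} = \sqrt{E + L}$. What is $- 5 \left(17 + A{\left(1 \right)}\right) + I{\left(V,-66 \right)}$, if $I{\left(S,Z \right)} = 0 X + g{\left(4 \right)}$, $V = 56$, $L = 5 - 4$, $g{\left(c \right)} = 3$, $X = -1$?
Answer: $-82 - 5 \sqrt{2} \approx -89.071$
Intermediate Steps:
$L = 1$
$A{\left(E \right)} = \sqrt{1 + E}$ ($A{\left(E \right)} = \sqrt{E + 1} = \sqrt{1 + E}$)
$I{\left(S,Z \right)} = 3$ ($I{\left(S,Z \right)} = 0 \left(-1\right) + 3 = 0 + 3 = 3$)
$- 5 \left(17 + A{\left(1 \right)}\right) + I{\left(V,-66 \right)} = - 5 \left(17 + \sqrt{1 + 1}\right) + 3 = - 5 \left(17 + \sqrt{2}\right) + 3 = \left(-85 - 5 \sqrt{2}\right) + 3 = -82 - 5 \sqrt{2}$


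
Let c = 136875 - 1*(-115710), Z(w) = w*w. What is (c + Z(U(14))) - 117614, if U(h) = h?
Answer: 135167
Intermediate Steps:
Z(w) = w**2
c = 252585 (c = 136875 + 115710 = 252585)
(c + Z(U(14))) - 117614 = (252585 + 14**2) - 117614 = (252585 + 196) - 117614 = 252781 - 117614 = 135167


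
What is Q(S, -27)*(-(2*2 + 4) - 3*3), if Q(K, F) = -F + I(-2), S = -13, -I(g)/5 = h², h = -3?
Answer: 306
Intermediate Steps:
I(g) = -45 (I(g) = -5*(-3)² = -5*9 = -45)
Q(K, F) = -45 - F (Q(K, F) = -F - 45 = -45 - F)
Q(S, -27)*(-(2*2 + 4) - 3*3) = (-45 - 1*(-27))*(-(2*2 + 4) - 3*3) = (-45 + 27)*(-(4 + 4) - 9) = -18*(-1*8 - 9) = -18*(-8 - 9) = -18*(-17) = 306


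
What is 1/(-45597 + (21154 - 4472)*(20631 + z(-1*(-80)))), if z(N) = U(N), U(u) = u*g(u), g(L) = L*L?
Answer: 1/8885304745 ≈ 1.1255e-10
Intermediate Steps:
g(L) = L**2
U(u) = u**3 (U(u) = u*u**2 = u**3)
z(N) = N**3
1/(-45597 + (21154 - 4472)*(20631 + z(-1*(-80)))) = 1/(-45597 + (21154 - 4472)*(20631 + (-1*(-80))**3)) = 1/(-45597 + 16682*(20631 + 80**3)) = 1/(-45597 + 16682*(20631 + 512000)) = 1/(-45597 + 16682*532631) = 1/(-45597 + 8885350342) = 1/8885304745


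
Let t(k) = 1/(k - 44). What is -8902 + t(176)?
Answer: -1175063/132 ≈ -8902.0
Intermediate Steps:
t(k) = 1/(-44 + k)
-8902 + t(176) = -8902 + 1/(-44 + 176) = -8902 + 1/132 = -1175063/132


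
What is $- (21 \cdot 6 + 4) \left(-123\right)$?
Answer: $15990$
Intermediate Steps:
$- (21 \cdot 6 + 4) \left(-123\right) = - (126 + 4) \left(-123\right) = \left(-1\right) 130 \left(-123\right) = \left(-130\right) \left(-123\right) = 15990$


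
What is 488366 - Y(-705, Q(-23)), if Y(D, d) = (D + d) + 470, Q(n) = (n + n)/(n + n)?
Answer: 488600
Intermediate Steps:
Q(n) = 1 (Q(n) = (2*n)/((2*n)) = (2*n)*(1/(2*n)) = 1)
Y(D, d) = 470 + D + d
488366 - Y(-705, Q(-23)) = 488366 - (470 - 705 + 1) = 488366 - 1*(-234) = 488366 + 234 = 488600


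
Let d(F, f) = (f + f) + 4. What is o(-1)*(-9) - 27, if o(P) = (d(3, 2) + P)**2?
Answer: -468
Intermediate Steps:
d(F, f) = 4 + 2*f (d(F, f) = 2*f + 4 = 4 + 2*f)
o(P) = (8 + P)**2 (o(P) = ((4 + 2*2) + P)**2 = ((4 + 4) + P)**2 = (8 + P)**2)
o(-1)*(-9) - 27 = (8 - 1)**2*(-9) - 27 = 7**2*(-9) - 27 = 49*(-9) - 27 = -441 - 27 = -468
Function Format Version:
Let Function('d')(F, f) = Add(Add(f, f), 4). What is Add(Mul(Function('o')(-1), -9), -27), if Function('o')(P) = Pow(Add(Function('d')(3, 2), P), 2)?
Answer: -468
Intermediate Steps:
Function('d')(F, f) = Add(4, Mul(2, f)) (Function('d')(F, f) = Add(Mul(2, f), 4) = Add(4, Mul(2, f)))
Function('o')(P) = Pow(Add(8, P), 2) (Function('o')(P) = Pow(Add(Add(4, Mul(2, 2)), P), 2) = Pow(Add(Add(4, 4), P), 2) = Pow(Add(8, P), 2))
Add(Mul(Function('o')(-1), -9), -27) = Add(Mul(Pow(Add(8, -1), 2), -9), -27) = Add(Mul(Pow(7, 2), -9), -27) = Add(Mul(49, -9), -27) = Add(-441, -27) = -468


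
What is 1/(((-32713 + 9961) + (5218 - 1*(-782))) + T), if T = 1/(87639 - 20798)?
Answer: -66841/1119720431 ≈ -5.9694e-5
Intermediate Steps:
T = 1/66841 ≈ 1.4961e-5
1/(((-32713 + 9961) + (5218 - 1*(-782))) + T) = 1/(((-32713 + 9961) + (5218 - 1*(-782))) + 1/66841) = 1/((-22752 + (5218 + 782)) + 1/66841) = 1/((-22752 + 6000) + 1/66841) = 1/(-16752 + 1/66841) = 1/(-1119720431/66841) = -66841/1119720431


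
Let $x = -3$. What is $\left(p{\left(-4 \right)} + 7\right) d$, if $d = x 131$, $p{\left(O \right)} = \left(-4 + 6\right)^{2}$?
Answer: $-4323$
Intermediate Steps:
$p{\left(O \right)} = 4$ ($p{\left(O \right)} = 2^{2} = 4$)
$d = -393$ ($d = \left(-3\right) 131 = -393$)
$\left(p{\left(-4 \right)} + 7\right) d = \left(4 + 7\right) \left(-393\right) = 11 \left(-393\right) = -4323$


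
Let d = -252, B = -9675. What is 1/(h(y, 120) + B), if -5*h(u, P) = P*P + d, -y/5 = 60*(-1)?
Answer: -5/62523 ≈ -7.9971e-5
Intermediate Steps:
y = 300 (y = -300*(-1) = -5*(-60) = 300)
h(u, P) = 252/5 - P²/5 (h(u, P) = -(P*P - 252)/5 = -(P² - 252)/5 = -(-252 + P²)/5 = 252/5 - P²/5)
1/(h(y, 120) + B) = 1/((252/5 - ⅕*120²) - 9675) = 1/((252/5 - ⅕*14400) - 9675) = 1/((252/5 - 2880) - 9675) = 1/(-14148/5 - 9675) = 1/(-62523/5) = -5/62523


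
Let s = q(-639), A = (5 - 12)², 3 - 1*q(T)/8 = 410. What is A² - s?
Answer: 5657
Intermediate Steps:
q(T) = -3256 (q(T) = 24 - 8*410 = 24 - 3280 = -3256)
A = 49 (A = (-7)² = 49)
s = -3256
A² - s = 49² - 1*(-3256) = 2401 + 3256 = 5657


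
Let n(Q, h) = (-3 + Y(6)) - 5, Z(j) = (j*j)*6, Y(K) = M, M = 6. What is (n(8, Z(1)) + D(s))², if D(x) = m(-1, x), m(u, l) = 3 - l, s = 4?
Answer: 9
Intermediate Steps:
Y(K) = 6
Z(j) = 6*j² (Z(j) = j²*6 = 6*j²)
n(Q, h) = -2 (n(Q, h) = (-3 + 6) - 5 = 3 - 5 = -2)
D(x) = 3 - x
(n(8, Z(1)) + D(s))² = (-2 + (3 - 1*4))² = (-2 + (3 - 4))² = (-2 - 1)² = (-3)² = 9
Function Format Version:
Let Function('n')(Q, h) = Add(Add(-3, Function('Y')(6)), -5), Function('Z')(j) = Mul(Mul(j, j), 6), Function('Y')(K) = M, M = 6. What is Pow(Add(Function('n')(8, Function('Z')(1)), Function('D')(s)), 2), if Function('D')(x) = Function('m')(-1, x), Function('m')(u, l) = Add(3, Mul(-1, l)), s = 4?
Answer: 9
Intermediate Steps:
Function('Y')(K) = 6
Function('Z')(j) = Mul(6, Pow(j, 2)) (Function('Z')(j) = Mul(Pow(j, 2), 6) = Mul(6, Pow(j, 2)))
Function('n')(Q, h) = -2 (Function('n')(Q, h) = Add(Add(-3, 6), -5) = Add(3, -5) = -2)
Function('D')(x) = Add(3, Mul(-1, x))
Pow(Add(Function('n')(8, Function('Z')(1)), Function('D')(s)), 2) = Pow(Add(-2, Add(3, Mul(-1, 4))), 2) = Pow(Add(-2, Add(3, -4)), 2) = Pow(Add(-2, -1), 2) = Pow(-3, 2) = 9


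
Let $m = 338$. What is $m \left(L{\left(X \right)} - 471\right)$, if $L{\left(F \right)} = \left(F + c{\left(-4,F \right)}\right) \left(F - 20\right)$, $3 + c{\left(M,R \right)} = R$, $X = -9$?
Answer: $46644$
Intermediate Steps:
$c{\left(M,R \right)} = -3 + R$
$L{\left(F \right)} = \left(-20 + F\right) \left(-3 + 2 F\right)$ ($L{\left(F \right)} = \left(F + \left(-3 + F\right)\right) \left(F - 20\right) = \left(-3 + 2 F\right) \left(-20 + F\right) = \left(-20 + F\right) \left(-3 + 2 F\right)$)
$m \left(L{\left(X \right)} - 471\right) = 338 \left(\left(60 - -387 + 2 \left(-9\right)^{2}\right) - 471\right) = 338 \left(\left(60 + 387 + 2 \cdot 81\right) - 471\right) = 338 \left(\left(60 + 387 + 162\right) - 471\right) = 338 \left(609 - 471\right) = 338 \cdot 138 = 46644$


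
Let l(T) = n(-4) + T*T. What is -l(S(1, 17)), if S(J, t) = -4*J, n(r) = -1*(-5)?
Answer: -21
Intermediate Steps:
n(r) = 5
l(T) = 5 + T**2 (l(T) = 5 + T*T = 5 + T**2)
-l(S(1, 17)) = -(5 + (-4*1)**2) = -(5 + (-4)**2) = -(5 + 16) = -1*21 = -21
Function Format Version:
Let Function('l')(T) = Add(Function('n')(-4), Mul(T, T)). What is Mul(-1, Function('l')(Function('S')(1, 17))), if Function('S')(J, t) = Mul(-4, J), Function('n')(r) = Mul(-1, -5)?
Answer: -21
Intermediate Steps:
Function('n')(r) = 5
Function('l')(T) = Add(5, Pow(T, 2)) (Function('l')(T) = Add(5, Mul(T, T)) = Add(5, Pow(T, 2)))
Mul(-1, Function('l')(Function('S')(1, 17))) = Mul(-1, Add(5, Pow(Mul(-4, 1), 2))) = Mul(-1, Add(5, Pow(-4, 2))) = Mul(-1, Add(5, 16)) = Mul(-1, 21) = -21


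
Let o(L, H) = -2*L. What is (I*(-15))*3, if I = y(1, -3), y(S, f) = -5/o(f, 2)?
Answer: 75/2 ≈ 37.500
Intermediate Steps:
y(S, f) = 5/(2*f) (y(S, f) = -5*(-1/(2*f)) = -(-5)/(2*f) = 5/(2*f))
I = -⅚ (I = (5/2)/(-3) = (5/2)*(-⅓) = -⅚ ≈ -0.83333)
(I*(-15))*3 = -⅚*(-15)*3 = (25/2)*3 = 75/2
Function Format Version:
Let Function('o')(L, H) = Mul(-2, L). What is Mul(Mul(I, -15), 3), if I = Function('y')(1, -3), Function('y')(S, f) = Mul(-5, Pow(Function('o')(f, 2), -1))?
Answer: Rational(75, 2) ≈ 37.500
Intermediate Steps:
Function('y')(S, f) = Mul(Rational(5, 2), Pow(f, -1)) (Function('y')(S, f) = Mul(-5, Pow(Mul(-2, f), -1)) = Mul(-5, Mul(Rational(-1, 2), Pow(f, -1))) = Mul(Rational(5, 2), Pow(f, -1)))
I = Rational(-5, 6) (I = Mul(Rational(5, 2), Pow(-3, -1)) = Mul(Rational(5, 2), Rational(-1, 3)) = Rational(-5, 6) ≈ -0.83333)
Mul(Mul(I, -15), 3) = Mul(Mul(Rational(-5, 6), -15), 3) = Mul(Rational(25, 2), 3) = Rational(75, 2)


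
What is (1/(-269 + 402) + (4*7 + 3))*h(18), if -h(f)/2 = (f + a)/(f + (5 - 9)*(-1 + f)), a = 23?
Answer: 169084/3325 ≈ 50.852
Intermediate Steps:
h(f) = -2*(23 + f)/(4 - 3*f) (h(f) = -2*(f + 23)/(f + (5 - 9)*(-1 + f)) = -2*(23 + f)/(f - 4*(-1 + f)) = -2*(23 + f)/(f + (4 - 4*f)) = -2*(23 + f)/(4 - 3*f))
(1/(-269 + 402) + (4*7 + 3))*h(18) = (1/(-269 + 402) + (4*7 + 3))*(2*(23 + 18)/(-4 + 3*18)) = (1/133 + (28 + 3))*(2*41/(-4 + 54)) = (1/133 + 31)*(2*41/50) = 4124*(2*(1/50)*41)/133 = (4124/133)*(41/25) = 169084/3325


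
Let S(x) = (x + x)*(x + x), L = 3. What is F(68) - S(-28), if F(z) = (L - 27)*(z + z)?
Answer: -6400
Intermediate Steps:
S(x) = 4*x**2 (S(x) = (2*x)*(2*x) = 4*x**2)
F(z) = -48*z (F(z) = (3 - 27)*(z + z) = -48*z)
F(68) - S(-28) = -48*68 - 4*(-28)**2 = -3264 - 4*784 = -3264 - 1*3136 = -3264 - 3136 = -6400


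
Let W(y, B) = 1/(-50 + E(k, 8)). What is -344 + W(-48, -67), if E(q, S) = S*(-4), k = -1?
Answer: -28209/82 ≈ -344.01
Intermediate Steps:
E(q, S) = -4*S
W(y, B) = -1/82 (W(y, B) = 1/(-50 - 4*8) = 1/(-50 - 32) = 1/(-82) = -1/82)
-344 + W(-48, -67) = -344 - 1/82 = -28209/82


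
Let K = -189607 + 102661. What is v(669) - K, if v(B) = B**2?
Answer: 534507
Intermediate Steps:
K = -86946
v(669) - K = 669**2 - 1*(-86946) = 447561 + 86946 = 534507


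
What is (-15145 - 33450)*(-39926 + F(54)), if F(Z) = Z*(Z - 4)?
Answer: 1808997470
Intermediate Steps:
F(Z) = Z*(-4 + Z)
(-15145 - 33450)*(-39926 + F(54)) = (-15145 - 33450)*(-39926 + 54*(-4 + 54)) = -48595*(-39926 + 54*50) = -48595*(-39926 + 2700) = -48595*(-37226) = 1808997470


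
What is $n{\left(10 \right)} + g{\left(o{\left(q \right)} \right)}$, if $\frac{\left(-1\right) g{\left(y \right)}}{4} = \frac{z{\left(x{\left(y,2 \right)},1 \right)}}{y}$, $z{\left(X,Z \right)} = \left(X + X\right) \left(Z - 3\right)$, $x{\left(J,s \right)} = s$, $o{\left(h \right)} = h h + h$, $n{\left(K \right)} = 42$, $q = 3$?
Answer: $\frac{134}{3} \approx 44.667$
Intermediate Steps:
$o{\left(h \right)} = h + h^{2}$ ($o{\left(h \right)} = h^{2} + h = h + h^{2}$)
$z{\left(X,Z \right)} = 2 X \left(-3 + Z\right)$
$g{\left(y \right)} = \frac{32}{y}$ ($g{\left(y \right)} = - 4 \frac{2 \cdot 2 \left(-3 + 1\right)}{y} = - 4 \frac{2 \cdot 2 \left(-2\right)}{y} = - 4 \left(- \frac{8}{y}\right) = \frac{32}{y}$)
$n{\left(10 \right)} + g{\left(o{\left(q \right)} \right)} = 42 + \frac{32}{3 \left(1 + 3\right)} = 42 + \frac{32}{3 \cdot 4} = 42 + \frac{32}{12} = 42 + 32 \cdot \frac{1}{12} = 42 + \frac{8}{3} = \frac{134}{3}$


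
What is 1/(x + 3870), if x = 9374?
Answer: 1/13244 ≈ 7.5506e-5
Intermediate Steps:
1/(x + 3870) = 1/(9374 + 3870) = 1/13244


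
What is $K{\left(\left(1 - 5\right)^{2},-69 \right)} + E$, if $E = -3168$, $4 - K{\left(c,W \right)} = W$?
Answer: $-3095$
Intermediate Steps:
$K{\left(c,W \right)} = 4 - W$
$K{\left(\left(1 - 5\right)^{2},-69 \right)} + E = \left(4 - -69\right) - 3168 = \left(4 + 69\right) - 3168 = 73 - 3168 = -3095$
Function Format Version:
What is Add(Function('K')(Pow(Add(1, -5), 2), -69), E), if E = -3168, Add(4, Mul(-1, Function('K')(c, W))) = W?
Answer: -3095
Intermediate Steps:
Function('K')(c, W) = Add(4, Mul(-1, W))
Add(Function('K')(Pow(Add(1, -5), 2), -69), E) = Add(Add(4, Mul(-1, -69)), -3168) = Add(Add(4, 69), -3168) = Add(73, -3168) = -3095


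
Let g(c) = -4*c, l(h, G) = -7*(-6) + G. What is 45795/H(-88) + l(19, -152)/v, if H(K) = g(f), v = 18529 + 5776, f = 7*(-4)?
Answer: 222607031/544432 ≈ 408.88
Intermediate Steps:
f = -28
v = 24305
l(h, G) = 42 + G
H(K) = 112 (H(K) = -4*(-28) = 112)
45795/H(-88) + l(19, -152)/v = 45795/112 + (42 - 152)/24305 = 45795*(1/112) - 110*1/24305 = 45795/112 - 22/4861 = 222607031/544432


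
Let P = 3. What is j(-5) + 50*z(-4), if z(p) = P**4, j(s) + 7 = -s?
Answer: 4048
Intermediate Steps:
j(s) = -7 - s
z(p) = 81 (z(p) = 3**4 = 81)
j(-5) + 50*z(-4) = (-7 - 1*(-5)) + 50*81 = (-7 + 5) + 4050 = -2 + 4050 = 4048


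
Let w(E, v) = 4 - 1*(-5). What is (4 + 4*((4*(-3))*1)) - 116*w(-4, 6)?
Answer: -1088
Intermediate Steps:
w(E, v) = 9 (w(E, v) = 4 + 5 = 9)
(4 + 4*((4*(-3))*1)) - 116*w(-4, 6) = (4 + 4*((4*(-3))*1)) - 116*9 = (4 + 4*(-12*1)) - 1044 = (4 + 4*(-12)) - 1044 = (4 - 48) - 1044 = -44 - 1044 = -1088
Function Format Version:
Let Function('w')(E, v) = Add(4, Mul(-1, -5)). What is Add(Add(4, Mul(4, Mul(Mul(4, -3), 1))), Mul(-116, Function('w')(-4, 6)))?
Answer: -1088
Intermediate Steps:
Function('w')(E, v) = 9 (Function('w')(E, v) = Add(4, 5) = 9)
Add(Add(4, Mul(4, Mul(Mul(4, -3), 1))), Mul(-116, Function('w')(-4, 6))) = Add(Add(4, Mul(4, Mul(Mul(4, -3), 1))), Mul(-116, 9)) = Add(Add(4, Mul(4, Mul(-12, 1))), -1044) = Add(Add(4, Mul(4, -12)), -1044) = Add(Add(4, -48), -1044) = Add(-44, -1044) = -1088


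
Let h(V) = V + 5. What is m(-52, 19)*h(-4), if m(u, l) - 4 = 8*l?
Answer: 156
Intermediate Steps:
m(u, l) = 4 + 8*l
h(V) = 5 + V
m(-52, 19)*h(-4) = (4 + 8*19)*(5 - 4) = (4 + 152)*1 = 156*1 = 156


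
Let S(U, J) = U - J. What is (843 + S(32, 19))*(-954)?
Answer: -816624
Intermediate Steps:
(843 + S(32, 19))*(-954) = (843 + (32 - 1*19))*(-954) = (843 + (32 - 19))*(-954) = (843 + 13)*(-954) = 856*(-954) = -816624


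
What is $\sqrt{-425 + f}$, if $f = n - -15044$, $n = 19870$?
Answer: $\sqrt{34489} \approx 185.71$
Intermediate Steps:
$f = 34914$ ($f = 19870 - -15044 = 19870 + 15044 = 34914$)
$\sqrt{-425 + f} = \sqrt{-425 + 34914} = \sqrt{34489}$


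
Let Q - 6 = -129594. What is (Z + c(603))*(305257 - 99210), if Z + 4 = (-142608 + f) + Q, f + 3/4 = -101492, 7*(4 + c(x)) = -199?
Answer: -2156138652335/28 ≈ -7.7005e+10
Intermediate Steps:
Q = -129588 (Q = 6 - 129594 = -129588)
c(x) = -227/7 (c(x) = -4 + (⅐)*(-199) = -4 - 199/7 = -227/7)
f = -405971/4 (f = -¾ - 101492 = -405971/4 ≈ -1.0149e+5)
Z = -1494771/4 (Z = -4 + ((-142608 - 405971/4) - 129588) = -4 + (-976403/4 - 129588) = -4 - 1494755/4 = -1494771/4 ≈ -3.7369e+5)
(Z + c(603))*(305257 - 99210) = (-1494771/4 - 227/7)*(305257 - 99210) = -10464305/28*206047 = -2156138652335/28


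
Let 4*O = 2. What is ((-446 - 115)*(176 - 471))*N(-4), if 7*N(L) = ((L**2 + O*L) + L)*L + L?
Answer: -7281780/7 ≈ -1.0403e+6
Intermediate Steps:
O = 1/2 (O = (1/4)*2 = 1/2 ≈ 0.50000)
N(L) = L/7 + L*(L**2 + 3*L/2)/7 (N(L) = (((L**2 + L/2) + L)*L + L)/7 = ((L**2 + 3*L/2)*L + L)/7 = (L*(L**2 + 3*L/2) + L)/7 = (L + L*(L**2 + 3*L/2))/7 = L/7 + L*(L**2 + 3*L/2)/7)
((-446 - 115)*(176 - 471))*N(-4) = ((-446 - 115)*(176 - 471))*((1/14)*(-4)*(2 + 2*(-4)**2 + 3*(-4))) = (-561*(-295))*((1/14)*(-4)*(2 + 2*16 - 12)) = 165495*((1/14)*(-4)*(2 + 32 - 12)) = 165495*((1/14)*(-4)*22) = 165495*(-44/7) = -7281780/7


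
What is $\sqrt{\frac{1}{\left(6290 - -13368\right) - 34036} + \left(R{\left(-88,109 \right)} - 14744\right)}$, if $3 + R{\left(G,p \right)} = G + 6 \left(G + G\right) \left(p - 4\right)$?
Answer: $\frac{i \sqrt{25988670236438}}{14378} \approx 354.56 i$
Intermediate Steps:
$R{\left(G,p \right)} = -3 + G + 12 G \left(-4 + p\right)$ ($R{\left(G,p \right)} = -3 + \left(G + 6 \left(G + G\right) \left(p - 4\right)\right) = -3 + \left(G + 6 \cdot 2 G \left(-4 + p\right)\right) = -3 + \left(G + 12 G \left(-4 + p\right)\right) = -3 + G + 12 G \left(-4 + p\right)$)
$\sqrt{\frac{1}{\left(6290 - -13368\right) - 34036} + \left(R{\left(-88,109 \right)} - 14744\right)} = \sqrt{\frac{1}{\left(6290 - -13368\right) - 34036} - 125715} = \sqrt{\frac{1}{\left(6290 + 13368\right) - 34036} - 125715} = \sqrt{\frac{1}{19658 - 34036} - 125715} = \sqrt{\frac{1}{-14378} - 125715} = \sqrt{- \frac{1}{14378} - 125715} = \sqrt{- \frac{1807530271}{14378}} = \frac{i \sqrt{25988670236438}}{14378}$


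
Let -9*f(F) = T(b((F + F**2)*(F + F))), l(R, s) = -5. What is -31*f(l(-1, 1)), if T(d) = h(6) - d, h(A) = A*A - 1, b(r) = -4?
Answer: 403/3 ≈ 134.33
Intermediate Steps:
h(A) = -1 + A**2 (h(A) = A**2 - 1 = -1 + A**2)
T(d) = 35 - d (T(d) = (-1 + 6**2) - d = (-1 + 36) - d = 35 - d)
f(F) = -13/3 (f(F) = -(35 - 1*(-4))/9 = -(35 + 4)/9 = -1/9*39 = -13/3)
-31*f(l(-1, 1)) = -31*(-13/3) = 403/3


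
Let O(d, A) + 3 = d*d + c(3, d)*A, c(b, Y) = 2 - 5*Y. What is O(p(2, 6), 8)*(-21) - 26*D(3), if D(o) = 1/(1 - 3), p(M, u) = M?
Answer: 1336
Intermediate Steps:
D(o) = -1/2 (D(o) = 1/(-2) = -1/2)
O(d, A) = -3 + d**2 + A*(2 - 5*d) (O(d, A) = -3 + (d*d + (2 - 5*d)*A) = -3 + (d**2 + A*(2 - 5*d)) = -3 + d**2 + A*(2 - 5*d))
O(p(2, 6), 8)*(-21) - 26*D(3) = (-3 + 2**2 - 1*8*(-2 + 5*2))*(-21) - 26*(-1/2) = (-3 + 4 - 1*8*(-2 + 10))*(-21) + 13 = (-3 + 4 - 1*8*8)*(-21) + 13 = (-3 + 4 - 64)*(-21) + 13 = -63*(-21) + 13 = 1323 + 13 = 1336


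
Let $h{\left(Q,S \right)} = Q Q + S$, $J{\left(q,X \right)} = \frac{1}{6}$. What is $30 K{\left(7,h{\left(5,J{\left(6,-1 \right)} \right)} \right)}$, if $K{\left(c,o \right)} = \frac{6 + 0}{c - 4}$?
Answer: $60$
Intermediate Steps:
$J{\left(q,X \right)} = \frac{1}{6}$
$h{\left(Q,S \right)} = S + Q^{2}$ ($h{\left(Q,S \right)} = Q^{2} + S = S + Q^{2}$)
$K{\left(c,o \right)} = \frac{6}{-4 + c}$
$30 K{\left(7,h{\left(5,J{\left(6,-1 \right)} \right)} \right)} = 30 \frac{6}{-4 + 7} = 30 \cdot \frac{6}{3} = 30 \cdot 6 \cdot \frac{1}{3} = 30 \cdot 2 = 60$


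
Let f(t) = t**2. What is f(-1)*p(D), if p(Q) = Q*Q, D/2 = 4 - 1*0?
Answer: 64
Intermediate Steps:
D = 8 (D = 2*(4 - 1*0) = 2*(4 + 0) = 2*4 = 8)
p(Q) = Q**2
f(-1)*p(D) = (-1)**2*8**2 = 1*64 = 64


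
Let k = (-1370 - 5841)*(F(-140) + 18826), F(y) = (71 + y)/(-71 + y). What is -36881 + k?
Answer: -28652433796/211 ≈ -1.3579e+8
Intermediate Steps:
F(y) = (71 + y)/(-71 + y)
k = -28644651905/211 (k = (-1370 - 5841)*((71 - 140)/(-71 - 140) + 18826) = -7211*(-69/(-211) + 18826) = -7211*(-1/211*(-69) + 18826) = -7211*(69/211 + 18826) = -7211*3972355/211 = -28644651905/211 ≈ -1.3576e+8)
-36881 + k = -36881 - 28644651905/211 = -28652433796/211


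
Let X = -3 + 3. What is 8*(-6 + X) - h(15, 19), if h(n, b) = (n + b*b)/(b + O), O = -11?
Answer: -95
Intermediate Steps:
X = 0
h(n, b) = (n + b²)/(-11 + b) (h(n, b) = (n + b*b)/(b - 11) = (n + b²)/(-11 + b))
8*(-6 + X) - h(15, 19) = 8*(-6 + 0) - (15 + 19²)/(-11 + 19) = 8*(-6) - (15 + 361)/8 = -48 - 376/8 = -48 - 1*47 = -48 - 47 = -95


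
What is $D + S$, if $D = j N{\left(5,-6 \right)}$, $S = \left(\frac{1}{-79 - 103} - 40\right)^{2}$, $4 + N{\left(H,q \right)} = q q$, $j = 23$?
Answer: $\frac{77392225}{33124} \approx 2336.4$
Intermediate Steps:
$N{\left(H,q \right)} = -4 + q^{2}$ ($N{\left(H,q \right)} = -4 + q q = -4 + q^{2}$)
$S = \frac{53012961}{33124}$ ($S = \left(\frac{1}{-182} - 40\right)^{2} = \left(- \frac{1}{182} - 40\right)^{2} = \left(- \frac{7281}{182}\right)^{2} = \frac{53012961}{33124} \approx 1600.4$)
$D = 736$ ($D = 23 \left(-4 + \left(-6\right)^{2}\right) = 23 \left(-4 + 36\right) = 23 \cdot 32 = 736$)
$D + S = 736 + \frac{53012961}{33124} = \frac{77392225}{33124}$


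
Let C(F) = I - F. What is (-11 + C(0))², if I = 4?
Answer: 49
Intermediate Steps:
C(F) = 4 - F
(-11 + C(0))² = (-11 + (4 - 1*0))² = (-11 + (4 + 0))² = (-11 + 4)² = (-7)² = 49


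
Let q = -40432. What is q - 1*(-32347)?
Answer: -8085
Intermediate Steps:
q - 1*(-32347) = -40432 - 1*(-32347) = -40432 + 32347 = -8085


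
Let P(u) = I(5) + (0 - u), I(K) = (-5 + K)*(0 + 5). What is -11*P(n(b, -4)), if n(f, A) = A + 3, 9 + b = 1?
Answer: -11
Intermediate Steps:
b = -8 (b = -9 + 1 = -8)
I(K) = -25 + 5*K (I(K) = (-5 + K)*5 = -25 + 5*K)
n(f, A) = 3 + A
P(u) = -u (P(u) = (-25 + 5*5) + (0 - u) = (-25 + 25) - u = 0 - u = -u)
-11*P(n(b, -4)) = -(-11)*(3 - 4) = -(-11)*(-1) = -11*1 = -11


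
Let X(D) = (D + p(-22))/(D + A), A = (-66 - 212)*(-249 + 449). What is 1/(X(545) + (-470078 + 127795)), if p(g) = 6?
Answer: -55055/18844391116 ≈ -2.9216e-6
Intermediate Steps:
A = -55600 (A = -278*200 = -55600)
X(D) = (6 + D)/(-55600 + D) (X(D) = (D + 6)/(D - 55600) = (6 + D)/(-55600 + D))
1/(X(545) + (-470078 + 127795)) = 1/((6 + 545)/(-55600 + 545) + (-470078 + 127795)) = 1/(551/(-55055) - 342283) = 1/(-1/55055*551 - 342283) = 1/(-551/55055 - 342283) = 1/(-18844391116/55055) = -55055/18844391116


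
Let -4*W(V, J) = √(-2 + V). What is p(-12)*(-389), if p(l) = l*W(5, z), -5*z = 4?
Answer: -1167*√3 ≈ -2021.3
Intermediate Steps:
z = -⅘ (z = -⅕*4 = -⅘ ≈ -0.80000)
W(V, J) = -√(-2 + V)/4
p(l) = -l*√3/4 (p(l) = l*(-√(-2 + 5)/4) = l*(-√3/4) = -l*√3/4)
p(-12)*(-389) = -¼*(-12)*√3*(-389) = (3*√3)*(-389) = -1167*√3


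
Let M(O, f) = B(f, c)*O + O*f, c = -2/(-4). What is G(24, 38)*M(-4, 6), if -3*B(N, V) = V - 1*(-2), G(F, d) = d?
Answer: -2356/3 ≈ -785.33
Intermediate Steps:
c = ½ (c = -2*(-¼) = ½ ≈ 0.50000)
B(N, V) = -⅔ - V/3 (B(N, V) = -(V - 1*(-2))/3 = -(V + 2)/3 = -(2 + V)/3 = -⅔ - V/3)
M(O, f) = -5*O/6 + O*f (M(O, f) = (-⅔ - ⅓*½)*O + O*f = (-⅔ - ⅙)*O + O*f = -5*O/6 + O*f)
G(24, 38)*M(-4, 6) = 38*((⅙)*(-4)*(-5 + 6*6)) = 38*((⅙)*(-4)*(-5 + 36)) = 38*((⅙)*(-4)*31) = 38*(-62/3) = -2356/3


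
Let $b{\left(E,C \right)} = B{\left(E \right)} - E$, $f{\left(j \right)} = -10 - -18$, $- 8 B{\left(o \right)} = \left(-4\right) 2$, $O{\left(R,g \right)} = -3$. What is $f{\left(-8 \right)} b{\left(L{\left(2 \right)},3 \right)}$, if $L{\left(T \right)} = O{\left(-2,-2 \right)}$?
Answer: $32$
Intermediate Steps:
$L{\left(T \right)} = -3$
$B{\left(o \right)} = 1$ ($B{\left(o \right)} = - \frac{\left(-4\right) 2}{8} = \left(- \frac{1}{8}\right) \left(-8\right) = 1$)
$f{\left(j \right)} = 8$ ($f{\left(j \right)} = -10 + 18 = 8$)
$b{\left(E,C \right)} = 1 - E$
$f{\left(-8 \right)} b{\left(L{\left(2 \right)},3 \right)} = 8 \left(1 - -3\right) = 8 \left(1 + 3\right) = 8 \cdot 4 = 32$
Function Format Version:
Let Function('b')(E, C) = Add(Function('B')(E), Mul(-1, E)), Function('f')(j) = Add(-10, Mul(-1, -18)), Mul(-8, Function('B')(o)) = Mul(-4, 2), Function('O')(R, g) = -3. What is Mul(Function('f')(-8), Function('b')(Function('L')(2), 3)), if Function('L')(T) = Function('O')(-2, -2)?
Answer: 32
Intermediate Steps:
Function('L')(T) = -3
Function('B')(o) = 1 (Function('B')(o) = Mul(Rational(-1, 8), Mul(-4, 2)) = Mul(Rational(-1, 8), -8) = 1)
Function('f')(j) = 8 (Function('f')(j) = Add(-10, 18) = 8)
Function('b')(E, C) = Add(1, Mul(-1, E))
Mul(Function('f')(-8), Function('b')(Function('L')(2), 3)) = Mul(8, Add(1, Mul(-1, -3))) = Mul(8, Add(1, 3)) = Mul(8, 4) = 32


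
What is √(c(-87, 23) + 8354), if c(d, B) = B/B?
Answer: √8355 ≈ 91.406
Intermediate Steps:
c(d, B) = 1
√(c(-87, 23) + 8354) = √(1 + 8354) = √8355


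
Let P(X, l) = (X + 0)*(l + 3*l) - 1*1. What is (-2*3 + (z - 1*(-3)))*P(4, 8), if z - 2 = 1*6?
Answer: 635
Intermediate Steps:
z = 8 (z = 2 + 1*6 = 2 + 6 = 8)
P(X, l) = -1 + 4*X*l (P(X, l) = X*(4*l) - 1 = 4*X*l - 1 = -1 + 4*X*l)
(-2*3 + (z - 1*(-3)))*P(4, 8) = (-2*3 + (8 - 1*(-3)))*(-1 + 4*4*8) = (-6 + (8 + 3))*(-1 + 128) = (-6 + 11)*127 = 5*127 = 635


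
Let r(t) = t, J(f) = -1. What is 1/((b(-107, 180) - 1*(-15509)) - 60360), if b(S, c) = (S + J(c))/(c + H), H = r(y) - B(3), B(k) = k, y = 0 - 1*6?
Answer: -19/852181 ≈ -2.2296e-5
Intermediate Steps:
y = -6 (y = 0 - 6 = -6)
H = -9 (H = -6 - 1*3 = -6 - 3 = -9)
b(S, c) = (-1 + S)/(-9 + c) (b(S, c) = (S - 1)/(c - 9) = (-1 + S)/(-9 + c))
1/((b(-107, 180) - 1*(-15509)) - 60360) = 1/(((-1 - 107)/(-9 + 180) - 1*(-15509)) - 60360) = 1/((-108/171 + 15509) - 60360) = 1/(((1/171)*(-108) + 15509) - 60360) = 1/((-12/19 + 15509) - 60360) = 1/(294659/19 - 60360) = 1/(-852181/19) = -19/852181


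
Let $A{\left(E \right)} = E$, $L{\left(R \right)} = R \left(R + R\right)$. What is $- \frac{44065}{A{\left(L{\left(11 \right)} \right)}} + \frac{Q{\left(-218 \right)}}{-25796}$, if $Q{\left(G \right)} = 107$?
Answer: $- \frac{568363317}{3121316} \approx -182.09$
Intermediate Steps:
$L{\left(R \right)} = 2 R^{2}$ ($L{\left(R \right)} = R 2 R = 2 R^{2}$)
$- \frac{44065}{A{\left(L{\left(11 \right)} \right)}} + \frac{Q{\left(-218 \right)}}{-25796} = - \frac{44065}{2 \cdot 11^{2}} + \frac{107}{-25796} = - \frac{44065}{2 \cdot 121} + 107 \left(- \frac{1}{25796}\right) = - \frac{44065}{242} - \frac{107}{25796} = - \frac{568363317}{3121316}$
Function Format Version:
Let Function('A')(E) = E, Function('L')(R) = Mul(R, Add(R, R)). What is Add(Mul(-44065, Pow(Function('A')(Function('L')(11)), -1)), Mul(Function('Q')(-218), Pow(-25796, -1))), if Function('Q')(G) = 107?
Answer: Rational(-568363317, 3121316) ≈ -182.09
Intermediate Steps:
Function('L')(R) = Mul(2, Pow(R, 2)) (Function('L')(R) = Mul(R, Mul(2, R)) = Mul(2, Pow(R, 2)))
Add(Mul(-44065, Pow(Function('A')(Function('L')(11)), -1)), Mul(Function('Q')(-218), Pow(-25796, -1))) = Add(Mul(-44065, Pow(Mul(2, Pow(11, 2)), -1)), Mul(107, Pow(-25796, -1))) = Add(Mul(-44065, Pow(Mul(2, 121), -1)), Mul(107, Rational(-1, 25796))) = Add(Mul(-44065, Pow(242, -1)), Rational(-107, 25796)) = Add(Mul(-44065, Rational(1, 242)), Rational(-107, 25796)) = Add(Rational(-44065, 242), Rational(-107, 25796)) = Rational(-568363317, 3121316)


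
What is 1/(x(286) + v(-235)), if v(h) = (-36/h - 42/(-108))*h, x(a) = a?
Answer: 18/2855 ≈ 0.0063047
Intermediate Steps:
v(h) = h*(7/18 - 36/h) (v(h) = (-36/h - 42*(-1/108))*h = (-36/h + 7/18)*h = (7/18 - 36/h)*h = h*(7/18 - 36/h))
1/(x(286) + v(-235)) = 1/(286 + (-36 + (7/18)*(-235))) = 1/(286 + (-36 - 1645/18)) = 1/(286 - 2293/18) = 1/(2855/18) = 18/2855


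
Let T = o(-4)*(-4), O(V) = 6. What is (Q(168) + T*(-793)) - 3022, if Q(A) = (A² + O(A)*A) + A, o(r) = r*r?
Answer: 77130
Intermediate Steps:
o(r) = r²
T = -64 (T = (-4)²*(-4) = 16*(-4) = -64)
Q(A) = A² + 7*A (Q(A) = (A² + 6*A) + A = A² + 7*A)
(Q(168) + T*(-793)) - 3022 = (168*(7 + 168) - 64*(-793)) - 3022 = (168*175 + 50752) - 3022 = (29400 + 50752) - 3022 = 80152 - 3022 = 77130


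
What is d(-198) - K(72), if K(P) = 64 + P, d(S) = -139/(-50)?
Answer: -6661/50 ≈ -133.22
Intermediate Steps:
d(S) = 139/50 (d(S) = -139*(-1/50) = 139/50)
d(-198) - K(72) = 139/50 - (64 + 72) = 139/50 - 1*136 = 139/50 - 136 = -6661/50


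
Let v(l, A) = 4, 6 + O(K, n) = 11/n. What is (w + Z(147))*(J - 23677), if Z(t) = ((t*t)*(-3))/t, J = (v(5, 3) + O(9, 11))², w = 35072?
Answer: -819923556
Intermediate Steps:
O(K, n) = -6 + 11/n
J = 1 (J = (4 + (-6 + 11/11))² = (4 + (-6 + 11*(1/11)))² = (4 + (-6 + 1))² = (4 - 5)² = (-1)² = 1)
Z(t) = -3*t (Z(t) = (t²*(-3))/t = (-3*t²)/t = -3*t)
(w + Z(147))*(J - 23677) = (35072 - 3*147)*(1 - 23677) = (35072 - 441)*(-23676) = 34631*(-23676) = -819923556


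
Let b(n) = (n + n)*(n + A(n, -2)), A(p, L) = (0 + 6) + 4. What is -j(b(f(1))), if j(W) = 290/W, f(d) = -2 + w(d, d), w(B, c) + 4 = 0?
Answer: 145/24 ≈ 6.0417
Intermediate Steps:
w(B, c) = -4 (w(B, c) = -4 + 0 = -4)
A(p, L) = 10 (A(p, L) = 6 + 4 = 10)
f(d) = -6 (f(d) = -2 - 4 = -6)
b(n) = 2*n*(10 + n) (b(n) = (n + n)*(n + 10) = (2*n)*(10 + n) = 2*n*(10 + n))
-j(b(f(1))) = -290/(2*(-6)*(10 - 6)) = -290/(2*(-6)*4) = -290/(-48) = -290*(-1)/48 = -1*(-145/24) = 145/24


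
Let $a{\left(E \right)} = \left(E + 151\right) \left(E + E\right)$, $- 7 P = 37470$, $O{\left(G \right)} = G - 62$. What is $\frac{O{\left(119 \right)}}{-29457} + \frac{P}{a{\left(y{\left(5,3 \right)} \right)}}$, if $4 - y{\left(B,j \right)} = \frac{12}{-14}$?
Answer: $- \frac{1180951}{333846} \approx -3.5374$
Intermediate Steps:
$O{\left(G \right)} = -62 + G$
$P = - \frac{37470}{7}$ ($P = \left(- \frac{1}{7}\right) 37470 = - \frac{37470}{7} \approx -5352.9$)
$y{\left(B,j \right)} = \frac{34}{7}$ ($y{\left(B,j \right)} = 4 - \frac{12}{-14} = 4 - 12 \left(- \frac{1}{14}\right) = 4 - - \frac{6}{7} = 4 + \frac{6}{7} = \frac{34}{7}$)
$a{\left(E \right)} = 2 E \left(151 + E\right)$ ($a{\left(E \right)} = \left(151 + E\right) 2 E = 2 E \left(151 + E\right)$)
$\frac{O{\left(119 \right)}}{-29457} + \frac{P}{a{\left(y{\left(5,3 \right)} \right)}} = \frac{-62 + 119}{-29457} - \frac{37470}{7 \cdot 2 \cdot \frac{34}{7} \left(151 + \frac{34}{7}\right)} = 57 \left(- \frac{1}{29457}\right) - \frac{37470}{7 \cdot 2 \cdot \frac{34}{7} \cdot \frac{1091}{7}} = - \frac{19}{9819} - \frac{37470}{7 \cdot \frac{74188}{49}} = - \frac{19}{9819} - \frac{131145}{37094} = - \frac{1180951}{333846}$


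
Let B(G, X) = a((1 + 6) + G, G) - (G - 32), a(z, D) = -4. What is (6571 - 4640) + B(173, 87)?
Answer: 1786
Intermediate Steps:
B(G, X) = 28 - G (B(G, X) = -4 - (G - 32) = -4 - (-32 + G) = -4 + (32 - G) = 28 - G)
(6571 - 4640) + B(173, 87) = (6571 - 4640) + (28 - 1*173) = 1931 + (28 - 173) = 1931 - 145 = 1786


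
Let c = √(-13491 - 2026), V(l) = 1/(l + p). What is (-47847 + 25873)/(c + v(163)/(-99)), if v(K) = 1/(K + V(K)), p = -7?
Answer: 958861067736/10926830431063237 + 15473749558041126*I*√15517/10926830431063237 ≈ 8.7753e-5 + 176.4*I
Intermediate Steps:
V(l) = 1/(-7 + l) (V(l) = 1/(l - 7) = 1/(-7 + l))
c = I*√15517 (c = √(-15517) = I*√15517 ≈ 124.57*I)
v(K) = 1/(K + 1/(-7 + K))
(-47847 + 25873)/(c + v(163)/(-99)) = (-47847 + 25873)/(I*√15517 + ((-7 + 163)/(1 + 163*(-7 + 163)))/(-99)) = -21974/(I*√15517 + (156/(1 + 163*156))*(-1/99)) = -21974/(I*√15517 + (156/(1 + 25428))*(-1/99)) = -21974/(I*√15517 + (156/25429)*(-1/99)) = -21974/(I*√15517 - 52/839157) = -21974/(-52/839157 + I*√15517)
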